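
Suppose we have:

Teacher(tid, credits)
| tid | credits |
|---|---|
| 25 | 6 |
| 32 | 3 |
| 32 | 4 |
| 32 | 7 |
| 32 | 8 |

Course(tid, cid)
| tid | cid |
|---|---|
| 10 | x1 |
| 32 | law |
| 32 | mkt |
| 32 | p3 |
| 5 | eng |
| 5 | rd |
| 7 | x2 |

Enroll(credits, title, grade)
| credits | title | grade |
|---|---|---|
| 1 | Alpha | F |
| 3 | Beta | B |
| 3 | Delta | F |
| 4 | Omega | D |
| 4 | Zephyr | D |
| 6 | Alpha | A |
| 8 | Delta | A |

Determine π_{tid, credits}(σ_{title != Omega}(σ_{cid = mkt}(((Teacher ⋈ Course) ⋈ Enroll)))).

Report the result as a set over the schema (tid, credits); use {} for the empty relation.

{(32, 3), (32, 4), (32, 8)}

Teacher ⋈ Course (natural join on tid): {(32, 3, law), (32, 3, mkt), (32, 3, p3), (32, 4, law), (32, 4, mkt), (32, 4, p3), (32, 7, law), (32, 7, mkt), (32, 7, p3), (32, 8, law), (32, 8, mkt), (32, 8, p3)}
(Teacher ⋈ Course) ⋈ Enroll (natural join on credits): {(32, 3, law, Beta, B), (32, 3, law, Delta, F), (32, 3, mkt, Beta, B), (32, 3, mkt, Delta, F), (32, 3, p3, Beta, B), (32, 3, p3, Delta, F), (32, 4, law, Omega, D), (32, 4, law, Zephyr, D), (32, 4, mkt, Omega, D), (32, 4, mkt, Zephyr, D), (32, 4, p3, Omega, D), (32, 4, p3, Zephyr, D), (32, 8, law, Delta, A), (32, 8, mkt, Delta, A), (32, 8, p3, Delta, A)}
Selection cid = mkt: {(32, 3, mkt, Beta, B), (32, 3, mkt, Delta, F), (32, 4, mkt, Omega, D), (32, 4, mkt, Zephyr, D), (32, 8, mkt, Delta, A)}
Selection title != Omega: {(32, 3, mkt, Beta, B), (32, 3, mkt, Delta, F), (32, 4, mkt, Zephyr, D), (32, 8, mkt, Delta, A)}
Keep only column(s) tid, credits (1 duplicate(s) eliminated): {(32, 3), (32, 4), (32, 8)}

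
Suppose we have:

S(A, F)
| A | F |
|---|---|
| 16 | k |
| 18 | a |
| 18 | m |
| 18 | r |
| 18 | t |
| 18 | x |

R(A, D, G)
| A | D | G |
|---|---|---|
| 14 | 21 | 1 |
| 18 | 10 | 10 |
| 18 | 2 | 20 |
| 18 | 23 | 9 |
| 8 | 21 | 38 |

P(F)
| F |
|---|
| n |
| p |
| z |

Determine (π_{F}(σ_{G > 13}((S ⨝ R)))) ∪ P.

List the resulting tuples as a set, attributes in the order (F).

{a, m, n, p, r, t, x, z}

Natural join on A: {(18, a, 10, 10), (18, a, 2, 20), (18, a, 23, 9), (18, m, 10, 10), (18, m, 2, 20), (18, m, 23, 9), (18, r, 10, 10), (18, r, 2, 20), (18, r, 23, 9), (18, t, 10, 10), (18, t, 2, 20), (18, t, 23, 9), (18, x, 10, 10), (18, x, 2, 20), (18, x, 23, 9)}
σ[G > 13]: keep tuples satisfying G > 13 → {(18, a, 2, 20), (18, m, 2, 20), (18, r, 2, 20), (18, t, 2, 20), (18, x, 2, 20)}
π[F]: project onto (F) → {a, m, r, t, x}
Taking the union: {a, m, n, p, r, t, x, z}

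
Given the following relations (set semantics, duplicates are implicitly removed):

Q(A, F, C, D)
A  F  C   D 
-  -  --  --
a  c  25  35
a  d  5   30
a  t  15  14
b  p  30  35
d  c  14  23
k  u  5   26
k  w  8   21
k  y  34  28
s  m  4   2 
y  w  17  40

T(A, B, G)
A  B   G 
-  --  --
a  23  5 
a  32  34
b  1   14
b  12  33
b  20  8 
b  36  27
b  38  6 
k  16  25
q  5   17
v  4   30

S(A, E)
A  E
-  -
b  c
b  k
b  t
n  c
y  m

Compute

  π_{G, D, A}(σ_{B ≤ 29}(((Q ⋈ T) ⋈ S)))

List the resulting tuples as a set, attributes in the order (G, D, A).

{(14, 35, b), (33, 35, b), (8, 35, b)}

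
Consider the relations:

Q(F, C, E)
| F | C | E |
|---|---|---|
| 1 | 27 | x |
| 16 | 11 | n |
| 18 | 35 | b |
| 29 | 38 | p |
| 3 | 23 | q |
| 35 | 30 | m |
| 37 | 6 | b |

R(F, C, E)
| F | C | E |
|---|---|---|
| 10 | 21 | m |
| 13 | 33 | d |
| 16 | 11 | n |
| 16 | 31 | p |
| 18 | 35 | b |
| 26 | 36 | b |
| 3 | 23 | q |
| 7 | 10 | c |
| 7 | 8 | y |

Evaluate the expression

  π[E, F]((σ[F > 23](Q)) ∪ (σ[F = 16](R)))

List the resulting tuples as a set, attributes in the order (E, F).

{(b, 37), (m, 35), (n, 16), (p, 16), (p, 29)}

Filtering on F > 23 leaves {(29, 38, p), (35, 30, m), (37, 6, b)}.
Filtering on F = 16 leaves {(16, 11, n), (16, 31, p)}.
Union: {(29, 38, p), (35, 30, m), (37, 6, b)} with {(16, 11, n), (16, 31, p)} → {(16, 11, n), (16, 31, p), (29, 38, p), (35, 30, m), (37, 6, b)}
Keep only column(s) E, F: {(b, 37), (m, 35), (n, 16), (p, 16), (p, 29)}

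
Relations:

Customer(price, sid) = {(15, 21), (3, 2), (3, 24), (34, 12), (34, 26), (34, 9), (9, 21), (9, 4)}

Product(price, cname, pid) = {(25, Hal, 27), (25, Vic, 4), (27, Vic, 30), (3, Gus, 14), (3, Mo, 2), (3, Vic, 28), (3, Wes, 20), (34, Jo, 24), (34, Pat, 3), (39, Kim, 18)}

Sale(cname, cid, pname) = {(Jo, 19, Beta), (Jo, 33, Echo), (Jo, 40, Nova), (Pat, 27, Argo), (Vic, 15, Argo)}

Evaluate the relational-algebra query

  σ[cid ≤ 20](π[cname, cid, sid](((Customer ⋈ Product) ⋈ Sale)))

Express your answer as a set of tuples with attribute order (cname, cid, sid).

{(Jo, 19, 12), (Jo, 19, 26), (Jo, 19, 9), (Vic, 15, 2), (Vic, 15, 24)}

Natural join on price: {(3, 2, Gus, 14), (3, 2, Mo, 2), (3, 2, Vic, 28), (3, 2, Wes, 20), (3, 24, Gus, 14), (3, 24, Mo, 2), (3, 24, Vic, 28), (3, 24, Wes, 20), (34, 12, Jo, 24), (34, 12, Pat, 3), (34, 26, Jo, 24), (34, 26, Pat, 3), (34, 9, Jo, 24), (34, 9, Pat, 3)}
Natural join on cname: {(3, 2, Vic, 28, 15, Argo), (3, 24, Vic, 28, 15, Argo), (34, 12, Jo, 24, 19, Beta), (34, 12, Jo, 24, 33, Echo), (34, 12, Jo, 24, 40, Nova), (34, 12, Pat, 3, 27, Argo), (34, 26, Jo, 24, 19, Beta), (34, 26, Jo, 24, 33, Echo), (34, 26, Jo, 24, 40, Nova), (34, 26, Pat, 3, 27, Argo), (34, 9, Jo, 24, 19, Beta), (34, 9, Jo, 24, 33, Echo), (34, 9, Jo, 24, 40, Nova), (34, 9, Pat, 3, 27, Argo)}
Projecting to cname, cid, sid: {(Jo, 19, 12), (Jo, 19, 26), (Jo, 19, 9), (Jo, 33, 12), (Jo, 33, 26), (Jo, 33, 9), (Jo, 40, 12), (Jo, 40, 26), (Jo, 40, 9), (Pat, 27, 12), (Pat, 27, 26), (Pat, 27, 9), (Vic, 15, 2), (Vic, 15, 24)}
Selection cid ≤ 20: {(Jo, 19, 12), (Jo, 19, 26), (Jo, 19, 9), (Vic, 15, 2), (Vic, 15, 24)}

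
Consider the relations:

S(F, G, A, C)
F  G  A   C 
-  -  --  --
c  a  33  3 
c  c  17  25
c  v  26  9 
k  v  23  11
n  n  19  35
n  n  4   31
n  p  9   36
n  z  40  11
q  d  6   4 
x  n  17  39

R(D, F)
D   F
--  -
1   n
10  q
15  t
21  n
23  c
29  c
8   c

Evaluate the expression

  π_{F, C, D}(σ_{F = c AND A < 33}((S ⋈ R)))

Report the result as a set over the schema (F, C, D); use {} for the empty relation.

S ⋈ R (natural join on F): {(c, a, 33, 3, 23), (c, a, 33, 3, 29), (c, a, 33, 3, 8), (c, c, 17, 25, 23), (c, c, 17, 25, 29), (c, c, 17, 25, 8), (c, v, 26, 9, 23), (c, v, 26, 9, 29), (c, v, 26, 9, 8), (n, n, 19, 35, 1), (n, n, 19, 35, 21), (n, n, 4, 31, 1), (n, n, 4, 31, 21), (n, p, 9, 36, 1), (n, p, 9, 36, 21), (n, z, 40, 11, 1), (n, z, 40, 11, 21), (q, d, 6, 4, 10)}
Apply σ_{F = c AND A < 33}; surviving tuples: {(c, c, 17, 25, 23), (c, c, 17, 25, 29), (c, c, 17, 25, 8), (c, v, 26, 9, 23), (c, v, 26, 9, 29), (c, v, 26, 9, 8)}
π[F, C, D]: project onto (F, C, D) → {(c, 25, 23), (c, 25, 29), (c, 25, 8), (c, 9, 23), (c, 9, 29), (c, 9, 8)}

{(c, 25, 23), (c, 25, 29), (c, 25, 8), (c, 9, 23), (c, 9, 29), (c, 9, 8)}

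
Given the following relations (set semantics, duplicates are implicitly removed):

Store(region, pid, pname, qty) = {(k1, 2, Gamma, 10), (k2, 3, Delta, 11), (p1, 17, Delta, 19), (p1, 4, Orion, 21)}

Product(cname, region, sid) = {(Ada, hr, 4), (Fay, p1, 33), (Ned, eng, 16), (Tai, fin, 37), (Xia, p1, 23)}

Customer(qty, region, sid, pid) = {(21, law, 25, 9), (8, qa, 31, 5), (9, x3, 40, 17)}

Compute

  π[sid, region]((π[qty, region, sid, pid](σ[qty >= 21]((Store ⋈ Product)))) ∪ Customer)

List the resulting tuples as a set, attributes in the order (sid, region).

{(23, p1), (25, law), (31, qa), (33, p1), (40, x3)}

Natural join on region: {(p1, 17, Delta, 19, Fay, 33), (p1, 17, Delta, 19, Xia, 23), (p1, 4, Orion, 21, Fay, 33), (p1, 4, Orion, 21, Xia, 23)}
σ[qty >= 21]: keep tuples satisfying qty >= 21 → {(p1, 4, Orion, 21, Fay, 33), (p1, 4, Orion, 21, Xia, 23)}
Projecting to qty, region, sid, pid: {(21, p1, 23, 4), (21, p1, 33, 4)}
Union: {(21, p1, 23, 4), (21, p1, 33, 4)} with {(21, law, 25, 9), (8, qa, 31, 5), (9, x3, 40, 17)} → {(21, law, 25, 9), (21, p1, 23, 4), (21, p1, 33, 4), (8, qa, 31, 5), (9, x3, 40, 17)}
Projecting to sid, region: {(23, p1), (25, law), (31, qa), (33, p1), (40, x3)}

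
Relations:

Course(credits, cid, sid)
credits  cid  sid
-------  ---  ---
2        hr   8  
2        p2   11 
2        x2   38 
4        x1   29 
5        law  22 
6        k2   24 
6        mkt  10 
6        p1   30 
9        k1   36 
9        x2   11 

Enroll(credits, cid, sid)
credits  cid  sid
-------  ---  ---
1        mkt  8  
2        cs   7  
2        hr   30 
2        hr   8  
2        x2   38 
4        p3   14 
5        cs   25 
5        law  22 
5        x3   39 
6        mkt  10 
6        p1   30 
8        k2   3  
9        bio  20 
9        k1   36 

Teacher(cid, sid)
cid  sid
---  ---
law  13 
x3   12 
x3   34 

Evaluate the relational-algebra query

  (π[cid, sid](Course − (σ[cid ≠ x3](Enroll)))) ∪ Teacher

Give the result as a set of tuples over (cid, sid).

Apply σ_{cid ≠ x3}; surviving tuples: {(1, mkt, 8), (2, cs, 7), (2, hr, 30), (2, hr, 8), (2, x2, 38), (4, p3, 14), (5, cs, 25), (5, law, 22), (6, mkt, 10), (6, p1, 30), (8, k2, 3), (9, bio, 20), (9, k1, 36)}
Difference: {(2, hr, 8), (2, p2, 11), (2, x2, 38), (4, x1, 29), (5, law, 22), (6, k2, 24), (6, mkt, 10), (6, p1, 30), (9, k1, 36), (9, x2, 11)} with {(1, mkt, 8), (2, cs, 7), (2, hr, 30), (2, hr, 8), (2, x2, 38), (4, p3, 14), (5, cs, 25), (5, law, 22), (6, mkt, 10), (6, p1, 30), (8, k2, 3), (9, bio, 20), (9, k1, 36)} → {(2, p2, 11), (4, x1, 29), (6, k2, 24), (9, x2, 11)}
Projecting to cid, sid: {(k2, 24), (p2, 11), (x1, 29), (x2, 11)}
Union: {(k2, 24), (p2, 11), (x1, 29), (x2, 11)} with {(law, 13), (x3, 12), (x3, 34)} → {(k2, 24), (law, 13), (p2, 11), (x1, 29), (x2, 11), (x3, 12), (x3, 34)}

{(k2, 24), (law, 13), (p2, 11), (x1, 29), (x2, 11), (x3, 12), (x3, 34)}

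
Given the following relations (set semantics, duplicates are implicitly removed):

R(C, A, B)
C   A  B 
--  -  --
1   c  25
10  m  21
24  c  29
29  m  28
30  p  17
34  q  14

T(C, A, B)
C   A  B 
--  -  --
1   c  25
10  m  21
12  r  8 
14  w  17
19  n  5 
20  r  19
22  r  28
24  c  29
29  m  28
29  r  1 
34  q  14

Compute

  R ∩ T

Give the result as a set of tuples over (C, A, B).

{(1, c, 25), (10, m, 21), (24, c, 29), (29, m, 28), (34, q, 14)}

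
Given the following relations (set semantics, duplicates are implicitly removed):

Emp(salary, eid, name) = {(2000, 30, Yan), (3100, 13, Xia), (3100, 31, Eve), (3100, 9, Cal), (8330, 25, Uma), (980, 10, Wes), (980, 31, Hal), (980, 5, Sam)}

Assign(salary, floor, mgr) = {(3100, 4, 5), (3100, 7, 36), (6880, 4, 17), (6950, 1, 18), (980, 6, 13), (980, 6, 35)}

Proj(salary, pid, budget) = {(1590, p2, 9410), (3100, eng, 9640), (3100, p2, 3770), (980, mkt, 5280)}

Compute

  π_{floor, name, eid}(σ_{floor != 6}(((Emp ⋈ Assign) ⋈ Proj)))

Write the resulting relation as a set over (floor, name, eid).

Emp ⋈ Assign (natural join on salary): {(3100, 13, Xia, 4, 5), (3100, 13, Xia, 7, 36), (3100, 31, Eve, 4, 5), (3100, 31, Eve, 7, 36), (3100, 9, Cal, 4, 5), (3100, 9, Cal, 7, 36), (980, 10, Wes, 6, 13), (980, 10, Wes, 6, 35), (980, 31, Hal, 6, 13), (980, 31, Hal, 6, 35), (980, 5, Sam, 6, 13), (980, 5, Sam, 6, 35)}
(Emp ⋈ Assign) ⋈ Proj (natural join on salary): {(3100, 13, Xia, 4, 5, eng, 9640), (3100, 13, Xia, 4, 5, p2, 3770), (3100, 13, Xia, 7, 36, eng, 9640), (3100, 13, Xia, 7, 36, p2, 3770), (3100, 31, Eve, 4, 5, eng, 9640), (3100, 31, Eve, 4, 5, p2, 3770), (3100, 31, Eve, 7, 36, eng, 9640), (3100, 31, Eve, 7, 36, p2, 3770), (3100, 9, Cal, 4, 5, eng, 9640), (3100, 9, Cal, 4, 5, p2, 3770), (3100, 9, Cal, 7, 36, eng, 9640), (3100, 9, Cal, 7, 36, p2, 3770), (980, 10, Wes, 6, 13, mkt, 5280), (980, 10, Wes, 6, 35, mkt, 5280), (980, 31, Hal, 6, 13, mkt, 5280), (980, 31, Hal, 6, 35, mkt, 5280), (980, 5, Sam, 6, 13, mkt, 5280), (980, 5, Sam, 6, 35, mkt, 5280)}
Apply σ_{floor != 6}; surviving tuples: {(3100, 13, Xia, 4, 5, eng, 9640), (3100, 13, Xia, 4, 5, p2, 3770), (3100, 13, Xia, 7, 36, eng, 9640), (3100, 13, Xia, 7, 36, p2, 3770), (3100, 31, Eve, 4, 5, eng, 9640), (3100, 31, Eve, 4, 5, p2, 3770), (3100, 31, Eve, 7, 36, eng, 9640), (3100, 31, Eve, 7, 36, p2, 3770), (3100, 9, Cal, 4, 5, eng, 9640), (3100, 9, Cal, 4, 5, p2, 3770), (3100, 9, Cal, 7, 36, eng, 9640), (3100, 9, Cal, 7, 36, p2, 3770)}
Projecting to floor, name, eid (6 duplicate(s) eliminated): {(4, Cal, 9), (4, Eve, 31), (4, Xia, 13), (7, Cal, 9), (7, Eve, 31), (7, Xia, 13)}

{(4, Cal, 9), (4, Eve, 31), (4, Xia, 13), (7, Cal, 9), (7, Eve, 31), (7, Xia, 13)}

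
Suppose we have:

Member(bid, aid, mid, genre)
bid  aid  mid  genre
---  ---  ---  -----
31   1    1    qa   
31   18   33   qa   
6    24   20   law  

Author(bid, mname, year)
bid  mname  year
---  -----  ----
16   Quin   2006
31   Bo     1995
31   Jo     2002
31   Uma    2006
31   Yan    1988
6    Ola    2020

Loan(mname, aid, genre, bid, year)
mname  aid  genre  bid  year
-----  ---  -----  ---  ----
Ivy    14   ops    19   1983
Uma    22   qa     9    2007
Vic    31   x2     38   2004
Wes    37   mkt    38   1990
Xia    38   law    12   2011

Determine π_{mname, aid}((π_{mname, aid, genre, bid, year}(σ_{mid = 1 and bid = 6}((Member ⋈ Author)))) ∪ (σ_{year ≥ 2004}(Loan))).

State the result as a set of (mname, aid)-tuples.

{(Uma, 22), (Vic, 31), (Xia, 38)}

Natural join on bid: {(31, 1, 1, qa, Bo, 1995), (31, 1, 1, qa, Jo, 2002), (31, 1, 1, qa, Uma, 2006), (31, 1, 1, qa, Yan, 1988), (31, 18, 33, qa, Bo, 1995), (31, 18, 33, qa, Jo, 2002), (31, 18, 33, qa, Uma, 2006), (31, 18, 33, qa, Yan, 1988), (6, 24, 20, law, Ola, 2020)}
Filtering on mid = 1 and bid = 6 leaves {}.
π_{mname, aid, genre, bid, year} gives {}.
Filtering on year ≥ 2004 leaves {(Uma, 22, qa, 9, 2007), (Vic, 31, x2, 38, 2004), (Xia, 38, law, 12, 2011)}.
Union: {} with {(Uma, 22, qa, 9, 2007), (Vic, 31, x2, 38, 2004), (Xia, 38, law, 12, 2011)} → {(Uma, 22, qa, 9, 2007), (Vic, 31, x2, 38, 2004), (Xia, 38, law, 12, 2011)}
π_{mname, aid} gives {(Uma, 22), (Vic, 31), (Xia, 38)}.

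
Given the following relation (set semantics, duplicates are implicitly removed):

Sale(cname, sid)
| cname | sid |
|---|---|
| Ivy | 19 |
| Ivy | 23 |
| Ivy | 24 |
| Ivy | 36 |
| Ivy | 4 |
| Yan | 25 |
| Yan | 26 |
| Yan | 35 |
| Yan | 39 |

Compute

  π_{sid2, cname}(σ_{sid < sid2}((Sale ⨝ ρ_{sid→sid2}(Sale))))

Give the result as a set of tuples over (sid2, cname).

{(19, Ivy), (23, Ivy), (24, Ivy), (26, Yan), (35, Yan), (36, Ivy), (39, Yan)}

ρ[sid→sid2]: schema becomes (cname, sid2); tuples unchanged.
Sale ⋈ ρ_{sid→sid2}(Sale) (natural join on cname): {(Ivy, 19, 19), (Ivy, 19, 23), (Ivy, 19, 24), (Ivy, 19, 36), (Ivy, 19, 4), (Ivy, 23, 19), (Ivy, 23, 23), (Ivy, 23, 24), (Ivy, 23, 36), (Ivy, 23, 4), (Ivy, 24, 19), (Ivy, 24, 23), (Ivy, 24, 24), (Ivy, 24, 36), (Ivy, 24, 4), (Ivy, 36, 19), (Ivy, 36, 23), (Ivy, 36, 24), (Ivy, 36, 36), (Ivy, 36, 4), (Ivy, 4, 19), (Ivy, 4, 23), (Ivy, 4, 24), (Ivy, 4, 36), (Ivy, 4, 4), (Yan, 25, 25), (Yan, 25, 26), (Yan, 25, 35), (Yan, 25, 39), (Yan, 26, 25), (Yan, 26, 26), (Yan, 26, 35), (Yan, 26, 39), (Yan, 35, 25), (Yan, 35, 26), (Yan, 35, 35), (Yan, 35, 39), (Yan, 39, 25), (Yan, 39, 26), (Yan, 39, 35), (Yan, 39, 39)}
Apply σ_{sid < sid2}; surviving tuples: {(Ivy, 19, 23), (Ivy, 19, 24), (Ivy, 19, 36), (Ivy, 23, 24), (Ivy, 23, 36), (Ivy, 24, 36), (Ivy, 4, 19), (Ivy, 4, 23), (Ivy, 4, 24), (Ivy, 4, 36), (Yan, 25, 26), (Yan, 25, 35), (Yan, 25, 39), (Yan, 26, 35), (Yan, 26, 39), (Yan, 35, 39)}
Keep only column(s) sid2, cname (9 duplicate(s) eliminated): {(19, Ivy), (23, Ivy), (24, Ivy), (26, Yan), (35, Yan), (36, Ivy), (39, Yan)}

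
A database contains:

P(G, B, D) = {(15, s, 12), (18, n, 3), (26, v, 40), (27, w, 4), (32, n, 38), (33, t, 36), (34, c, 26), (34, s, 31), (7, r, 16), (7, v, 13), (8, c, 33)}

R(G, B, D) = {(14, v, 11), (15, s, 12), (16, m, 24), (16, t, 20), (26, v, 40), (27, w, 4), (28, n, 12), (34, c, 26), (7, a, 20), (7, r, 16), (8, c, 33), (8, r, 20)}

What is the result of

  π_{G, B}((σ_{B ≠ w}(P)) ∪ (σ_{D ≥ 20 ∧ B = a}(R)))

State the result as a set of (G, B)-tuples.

{(15, s), (18, n), (26, v), (32, n), (33, t), (34, c), (34, s), (7, a), (7, r), (7, v), (8, c)}

σ[B ≠ w]: keep tuples satisfying B ≠ w → {(15, s, 12), (18, n, 3), (26, v, 40), (32, n, 38), (33, t, 36), (34, c, 26), (34, s, 31), (7, r, 16), (7, v, 13), (8, c, 33)}
σ[D ≥ 20 ∧ B = a]: keep tuples satisfying D ≥ 20 ∧ B = a → {(7, a, 20)}
Set union of the two operands is {(15, s, 12), (18, n, 3), (26, v, 40), (32, n, 38), (33, t, 36), (34, c, 26), (34, s, 31), (7, a, 20), (7, r, 16), (7, v, 13), (8, c, 33)}.
Projecting to G, B: {(15, s), (18, n), (26, v), (32, n), (33, t), (34, c), (34, s), (7, a), (7, r), (7, v), (8, c)}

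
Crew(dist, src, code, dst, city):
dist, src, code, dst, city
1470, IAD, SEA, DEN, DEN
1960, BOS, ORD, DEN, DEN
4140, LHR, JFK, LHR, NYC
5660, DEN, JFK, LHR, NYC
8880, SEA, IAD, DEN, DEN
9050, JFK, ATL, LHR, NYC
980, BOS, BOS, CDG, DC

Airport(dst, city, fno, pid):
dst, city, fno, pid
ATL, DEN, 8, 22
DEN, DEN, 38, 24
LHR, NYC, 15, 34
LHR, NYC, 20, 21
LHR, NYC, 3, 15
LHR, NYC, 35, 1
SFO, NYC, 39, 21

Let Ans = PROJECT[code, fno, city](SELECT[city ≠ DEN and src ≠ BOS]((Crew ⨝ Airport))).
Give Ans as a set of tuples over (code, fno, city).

{(ATL, 15, NYC), (ATL, 20, NYC), (ATL, 3, NYC), (ATL, 35, NYC), (JFK, 15, NYC), (JFK, 20, NYC), (JFK, 3, NYC), (JFK, 35, NYC)}

Natural join on dst, city: {(1470, IAD, SEA, DEN, DEN, 38, 24), (1960, BOS, ORD, DEN, DEN, 38, 24), (4140, LHR, JFK, LHR, NYC, 15, 34), (4140, LHR, JFK, LHR, NYC, 20, 21), (4140, LHR, JFK, LHR, NYC, 3, 15), (4140, LHR, JFK, LHR, NYC, 35, 1), (5660, DEN, JFK, LHR, NYC, 15, 34), (5660, DEN, JFK, LHR, NYC, 20, 21), (5660, DEN, JFK, LHR, NYC, 3, 15), (5660, DEN, JFK, LHR, NYC, 35, 1), (8880, SEA, IAD, DEN, DEN, 38, 24), (9050, JFK, ATL, LHR, NYC, 15, 34), (9050, JFK, ATL, LHR, NYC, 20, 21), (9050, JFK, ATL, LHR, NYC, 3, 15), (9050, JFK, ATL, LHR, NYC, 35, 1)}
Filtering on city ≠ DEN and src ≠ BOS leaves {(4140, LHR, JFK, LHR, NYC, 15, 34), (4140, LHR, JFK, LHR, NYC, 20, 21), (4140, LHR, JFK, LHR, NYC, 3, 15), (4140, LHR, JFK, LHR, NYC, 35, 1), (5660, DEN, JFK, LHR, NYC, 15, 34), (5660, DEN, JFK, LHR, NYC, 20, 21), (5660, DEN, JFK, LHR, NYC, 3, 15), (5660, DEN, JFK, LHR, NYC, 35, 1), (9050, JFK, ATL, LHR, NYC, 15, 34), (9050, JFK, ATL, LHR, NYC, 20, 21), (9050, JFK, ATL, LHR, NYC, 3, 15), (9050, JFK, ATL, LHR, NYC, 35, 1)}.
π_{code, fno, city} gives {(ATL, 15, NYC), (ATL, 20, NYC), (ATL, 3, NYC), (ATL, 35, NYC), (JFK, 15, NYC), (JFK, 20, NYC), (JFK, 3, NYC), (JFK, 35, NYC)} (4 duplicate(s) eliminated).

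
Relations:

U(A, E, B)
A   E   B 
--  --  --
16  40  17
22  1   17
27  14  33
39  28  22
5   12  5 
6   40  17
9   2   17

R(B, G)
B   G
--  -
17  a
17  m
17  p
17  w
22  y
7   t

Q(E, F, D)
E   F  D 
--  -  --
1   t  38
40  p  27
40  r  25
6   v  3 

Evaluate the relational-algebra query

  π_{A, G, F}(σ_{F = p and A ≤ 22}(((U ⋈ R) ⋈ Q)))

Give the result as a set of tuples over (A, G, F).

{(16, a, p), (16, m, p), (16, p, p), (16, w, p), (6, a, p), (6, m, p), (6, p, p), (6, w, p)}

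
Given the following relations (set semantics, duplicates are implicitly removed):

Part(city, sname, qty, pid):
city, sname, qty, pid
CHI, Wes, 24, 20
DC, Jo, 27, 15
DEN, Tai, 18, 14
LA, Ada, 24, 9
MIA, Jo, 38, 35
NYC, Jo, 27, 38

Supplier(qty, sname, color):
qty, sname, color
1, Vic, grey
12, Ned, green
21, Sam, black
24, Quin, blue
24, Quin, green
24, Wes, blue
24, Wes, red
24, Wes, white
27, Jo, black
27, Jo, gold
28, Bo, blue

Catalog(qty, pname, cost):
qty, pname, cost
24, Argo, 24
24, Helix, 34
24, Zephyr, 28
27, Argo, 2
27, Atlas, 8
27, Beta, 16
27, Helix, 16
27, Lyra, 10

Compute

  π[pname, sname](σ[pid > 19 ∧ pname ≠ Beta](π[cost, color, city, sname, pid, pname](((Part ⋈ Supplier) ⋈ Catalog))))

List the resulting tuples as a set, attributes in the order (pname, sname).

{(Argo, Jo), (Argo, Wes), (Atlas, Jo), (Helix, Jo), (Helix, Wes), (Lyra, Jo), (Zephyr, Wes)}

Natural join on sname, qty: {(CHI, Wes, 24, 20, blue), (CHI, Wes, 24, 20, red), (CHI, Wes, 24, 20, white), (DC, Jo, 27, 15, black), (DC, Jo, 27, 15, gold), (NYC, Jo, 27, 38, black), (NYC, Jo, 27, 38, gold)}
Natural join on qty: {(CHI, Wes, 24, 20, blue, Argo, 24), (CHI, Wes, 24, 20, blue, Helix, 34), (CHI, Wes, 24, 20, blue, Zephyr, 28), (CHI, Wes, 24, 20, red, Argo, 24), (CHI, Wes, 24, 20, red, Helix, 34), (CHI, Wes, 24, 20, red, Zephyr, 28), (CHI, Wes, 24, 20, white, Argo, 24), (CHI, Wes, 24, 20, white, Helix, 34), (CHI, Wes, 24, 20, white, Zephyr, 28), (DC, Jo, 27, 15, black, Argo, 2), (DC, Jo, 27, 15, black, Atlas, 8), (DC, Jo, 27, 15, black, Beta, 16), (DC, Jo, 27, 15, black, Helix, 16), (DC, Jo, 27, 15, black, Lyra, 10), (DC, Jo, 27, 15, gold, Argo, 2), (DC, Jo, 27, 15, gold, Atlas, 8), (DC, Jo, 27, 15, gold, Beta, 16), (DC, Jo, 27, 15, gold, Helix, 16), (DC, Jo, 27, 15, gold, Lyra, 10), (NYC, Jo, 27, 38, black, Argo, 2), (NYC, Jo, 27, 38, black, Atlas, 8), (NYC, Jo, 27, 38, black, Beta, 16), (NYC, Jo, 27, 38, black, Helix, 16), (NYC, Jo, 27, 38, black, Lyra, 10), (NYC, Jo, 27, 38, gold, Argo, 2), (NYC, Jo, 27, 38, gold, Atlas, 8), (NYC, Jo, 27, 38, gold, Beta, 16), (NYC, Jo, 27, 38, gold, Helix, 16), (NYC, Jo, 27, 38, gold, Lyra, 10)}
Keep only column(s) cost, color, city, sname, pid, pname: {(10, black, DC, Jo, 15, Lyra), (10, black, NYC, Jo, 38, Lyra), (10, gold, DC, Jo, 15, Lyra), (10, gold, NYC, Jo, 38, Lyra), (16, black, DC, Jo, 15, Beta), (16, black, DC, Jo, 15, Helix), (16, black, NYC, Jo, 38, Beta), (16, black, NYC, Jo, 38, Helix), (16, gold, DC, Jo, 15, Beta), (16, gold, DC, Jo, 15, Helix), (16, gold, NYC, Jo, 38, Beta), (16, gold, NYC, Jo, 38, Helix), (2, black, DC, Jo, 15, Argo), (2, black, NYC, Jo, 38, Argo), (2, gold, DC, Jo, 15, Argo), (2, gold, NYC, Jo, 38, Argo), (24, blue, CHI, Wes, 20, Argo), (24, red, CHI, Wes, 20, Argo), (24, white, CHI, Wes, 20, Argo), (28, blue, CHI, Wes, 20, Zephyr), (28, red, CHI, Wes, 20, Zephyr), (28, white, CHI, Wes, 20, Zephyr), (34, blue, CHI, Wes, 20, Helix), (34, red, CHI, Wes, 20, Helix), (34, white, CHI, Wes, 20, Helix), (8, black, DC, Jo, 15, Atlas), (8, black, NYC, Jo, 38, Atlas), (8, gold, DC, Jo, 15, Atlas), (8, gold, NYC, Jo, 38, Atlas)}
Selection pid > 19 ∧ pname ≠ Beta: {(10, black, NYC, Jo, 38, Lyra), (10, gold, NYC, Jo, 38, Lyra), (16, black, NYC, Jo, 38, Helix), (16, gold, NYC, Jo, 38, Helix), (2, black, NYC, Jo, 38, Argo), (2, gold, NYC, Jo, 38, Argo), (24, blue, CHI, Wes, 20, Argo), (24, red, CHI, Wes, 20, Argo), (24, white, CHI, Wes, 20, Argo), (28, blue, CHI, Wes, 20, Zephyr), (28, red, CHI, Wes, 20, Zephyr), (28, white, CHI, Wes, 20, Zephyr), (34, blue, CHI, Wes, 20, Helix), (34, red, CHI, Wes, 20, Helix), (34, white, CHI, Wes, 20, Helix), (8, black, NYC, Jo, 38, Atlas), (8, gold, NYC, Jo, 38, Atlas)}
Keep only column(s) pname, sname (10 duplicate(s) eliminated): {(Argo, Jo), (Argo, Wes), (Atlas, Jo), (Helix, Jo), (Helix, Wes), (Lyra, Jo), (Zephyr, Wes)}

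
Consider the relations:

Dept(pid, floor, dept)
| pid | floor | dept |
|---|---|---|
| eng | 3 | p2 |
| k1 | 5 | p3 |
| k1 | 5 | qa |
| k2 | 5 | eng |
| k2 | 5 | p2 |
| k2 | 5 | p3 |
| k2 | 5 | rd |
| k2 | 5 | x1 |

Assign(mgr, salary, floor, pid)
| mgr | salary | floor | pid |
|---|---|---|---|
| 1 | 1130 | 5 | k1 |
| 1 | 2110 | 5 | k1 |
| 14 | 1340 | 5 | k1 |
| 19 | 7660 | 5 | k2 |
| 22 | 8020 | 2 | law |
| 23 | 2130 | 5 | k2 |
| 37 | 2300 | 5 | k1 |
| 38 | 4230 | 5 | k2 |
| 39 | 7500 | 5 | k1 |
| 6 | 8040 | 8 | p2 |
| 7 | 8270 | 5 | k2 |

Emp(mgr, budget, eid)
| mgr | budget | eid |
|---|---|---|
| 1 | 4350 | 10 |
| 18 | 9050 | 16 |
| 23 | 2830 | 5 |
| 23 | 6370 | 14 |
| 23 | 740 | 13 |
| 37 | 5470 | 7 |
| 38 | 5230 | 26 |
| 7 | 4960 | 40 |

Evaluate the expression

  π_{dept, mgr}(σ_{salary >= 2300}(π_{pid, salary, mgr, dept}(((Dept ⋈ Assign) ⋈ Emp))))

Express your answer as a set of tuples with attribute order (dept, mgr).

{(eng, 38), (eng, 7), (p2, 38), (p2, 7), (p3, 37), (p3, 38), (p3, 7), (qa, 37), (rd, 38), (rd, 7), (x1, 38), (x1, 7)}

Natural join on pid, floor: {(k1, 5, p3, 1, 1130), (k1, 5, p3, 1, 2110), (k1, 5, p3, 14, 1340), (k1, 5, p3, 37, 2300), (k1, 5, p3, 39, 7500), (k1, 5, qa, 1, 1130), (k1, 5, qa, 1, 2110), (k1, 5, qa, 14, 1340), (k1, 5, qa, 37, 2300), (k1, 5, qa, 39, 7500), (k2, 5, eng, 19, 7660), (k2, 5, eng, 23, 2130), (k2, 5, eng, 38, 4230), (k2, 5, eng, 7, 8270), (k2, 5, p2, 19, 7660), (k2, 5, p2, 23, 2130), (k2, 5, p2, 38, 4230), (k2, 5, p2, 7, 8270), (k2, 5, p3, 19, 7660), (k2, 5, p3, 23, 2130), (k2, 5, p3, 38, 4230), (k2, 5, p3, 7, 8270), (k2, 5, rd, 19, 7660), (k2, 5, rd, 23, 2130), (k2, 5, rd, 38, 4230), (k2, 5, rd, 7, 8270), (k2, 5, x1, 19, 7660), (k2, 5, x1, 23, 2130), (k2, 5, x1, 38, 4230), (k2, 5, x1, 7, 8270)}
Natural join on mgr: {(k1, 5, p3, 1, 1130, 4350, 10), (k1, 5, p3, 1, 2110, 4350, 10), (k1, 5, p3, 37, 2300, 5470, 7), (k1, 5, qa, 1, 1130, 4350, 10), (k1, 5, qa, 1, 2110, 4350, 10), (k1, 5, qa, 37, 2300, 5470, 7), (k2, 5, eng, 23, 2130, 2830, 5), (k2, 5, eng, 23, 2130, 6370, 14), (k2, 5, eng, 23, 2130, 740, 13), (k2, 5, eng, 38, 4230, 5230, 26), (k2, 5, eng, 7, 8270, 4960, 40), (k2, 5, p2, 23, 2130, 2830, 5), (k2, 5, p2, 23, 2130, 6370, 14), (k2, 5, p2, 23, 2130, 740, 13), (k2, 5, p2, 38, 4230, 5230, 26), (k2, 5, p2, 7, 8270, 4960, 40), (k2, 5, p3, 23, 2130, 2830, 5), (k2, 5, p3, 23, 2130, 6370, 14), (k2, 5, p3, 23, 2130, 740, 13), (k2, 5, p3, 38, 4230, 5230, 26), (k2, 5, p3, 7, 8270, 4960, 40), (k2, 5, rd, 23, 2130, 2830, 5), (k2, 5, rd, 23, 2130, 6370, 14), (k2, 5, rd, 23, 2130, 740, 13), (k2, 5, rd, 38, 4230, 5230, 26), (k2, 5, rd, 7, 8270, 4960, 40), (k2, 5, x1, 23, 2130, 2830, 5), (k2, 5, x1, 23, 2130, 6370, 14), (k2, 5, x1, 23, 2130, 740, 13), (k2, 5, x1, 38, 4230, 5230, 26), (k2, 5, x1, 7, 8270, 4960, 40)}
Projecting to pid, salary, mgr, dept (10 duplicate(s) eliminated): {(k1, 1130, 1, p3), (k1, 1130, 1, qa), (k1, 2110, 1, p3), (k1, 2110, 1, qa), (k1, 2300, 37, p3), (k1, 2300, 37, qa), (k2, 2130, 23, eng), (k2, 2130, 23, p2), (k2, 2130, 23, p3), (k2, 2130, 23, rd), (k2, 2130, 23, x1), (k2, 4230, 38, eng), (k2, 4230, 38, p2), (k2, 4230, 38, p3), (k2, 4230, 38, rd), (k2, 4230, 38, x1), (k2, 8270, 7, eng), (k2, 8270, 7, p2), (k2, 8270, 7, p3), (k2, 8270, 7, rd), (k2, 8270, 7, x1)}
σ[salary >= 2300]: keep tuples satisfying salary >= 2300 → {(k1, 2300, 37, p3), (k1, 2300, 37, qa), (k2, 4230, 38, eng), (k2, 4230, 38, p2), (k2, 4230, 38, p3), (k2, 4230, 38, rd), (k2, 4230, 38, x1), (k2, 8270, 7, eng), (k2, 8270, 7, p2), (k2, 8270, 7, p3), (k2, 8270, 7, rd), (k2, 8270, 7, x1)}
Projecting to dept, mgr: {(eng, 38), (eng, 7), (p2, 38), (p2, 7), (p3, 37), (p3, 38), (p3, 7), (qa, 37), (rd, 38), (rd, 7), (x1, 38), (x1, 7)}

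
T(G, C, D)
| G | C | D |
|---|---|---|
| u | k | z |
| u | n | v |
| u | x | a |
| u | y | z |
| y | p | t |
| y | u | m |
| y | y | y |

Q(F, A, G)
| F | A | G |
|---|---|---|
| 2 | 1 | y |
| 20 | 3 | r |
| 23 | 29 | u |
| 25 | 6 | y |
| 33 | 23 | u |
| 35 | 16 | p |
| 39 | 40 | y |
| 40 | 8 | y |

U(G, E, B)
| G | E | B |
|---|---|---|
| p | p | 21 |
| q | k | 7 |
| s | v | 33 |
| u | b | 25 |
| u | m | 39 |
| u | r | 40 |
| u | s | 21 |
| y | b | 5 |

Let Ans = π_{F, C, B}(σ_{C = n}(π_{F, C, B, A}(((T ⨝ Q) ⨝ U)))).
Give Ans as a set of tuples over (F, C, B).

{(23, n, 21), (23, n, 25), (23, n, 39), (23, n, 40), (33, n, 21), (33, n, 25), (33, n, 39), (33, n, 40)}

Joining T and Q on G yields {(u, k, z, 23, 29), (u, k, z, 33, 23), (u, n, v, 23, 29), (u, n, v, 33, 23), (u, x, a, 23, 29), (u, x, a, 33, 23), (u, y, z, 23, 29), (u, y, z, 33, 23), (y, p, t, 2, 1), (y, p, t, 25, 6), (y, p, t, 39, 40), (y, p, t, 40, 8), (y, u, m, 2, 1), (y, u, m, 25, 6), (y, u, m, 39, 40), (y, u, m, 40, 8), (y, y, y, 2, 1), (y, y, y, 25, 6), (y, y, y, 39, 40), (y, y, y, 40, 8)}.
Joining (T ⨝ Q) and U on G yields {(u, k, z, 23, 29, b, 25), (u, k, z, 23, 29, m, 39), (u, k, z, 23, 29, r, 40), (u, k, z, 23, 29, s, 21), (u, k, z, 33, 23, b, 25), (u, k, z, 33, 23, m, 39), (u, k, z, 33, 23, r, 40), (u, k, z, 33, 23, s, 21), (u, n, v, 23, 29, b, 25), (u, n, v, 23, 29, m, 39), (u, n, v, 23, 29, r, 40), (u, n, v, 23, 29, s, 21), (u, n, v, 33, 23, b, 25), (u, n, v, 33, 23, m, 39), (u, n, v, 33, 23, r, 40), (u, n, v, 33, 23, s, 21), (u, x, a, 23, 29, b, 25), (u, x, a, 23, 29, m, 39), (u, x, a, 23, 29, r, 40), (u, x, a, 23, 29, s, 21), (u, x, a, 33, 23, b, 25), (u, x, a, 33, 23, m, 39), (u, x, a, 33, 23, r, 40), (u, x, a, 33, 23, s, 21), (u, y, z, 23, 29, b, 25), (u, y, z, 23, 29, m, 39), (u, y, z, 23, 29, r, 40), (u, y, z, 23, 29, s, 21), (u, y, z, 33, 23, b, 25), (u, y, z, 33, 23, m, 39), (u, y, z, 33, 23, r, 40), (u, y, z, 33, 23, s, 21), (y, p, t, 2, 1, b, 5), (y, p, t, 25, 6, b, 5), (y, p, t, 39, 40, b, 5), (y, p, t, 40, 8, b, 5), (y, u, m, 2, 1, b, 5), (y, u, m, 25, 6, b, 5), (y, u, m, 39, 40, b, 5), (y, u, m, 40, 8, b, 5), (y, y, y, 2, 1, b, 5), (y, y, y, 25, 6, b, 5), (y, y, y, 39, 40, b, 5), (y, y, y, 40, 8, b, 5)}.
Projecting to F, C, B, A: {(2, p, 5, 1), (2, u, 5, 1), (2, y, 5, 1), (23, k, 21, 29), (23, k, 25, 29), (23, k, 39, 29), (23, k, 40, 29), (23, n, 21, 29), (23, n, 25, 29), (23, n, 39, 29), (23, n, 40, 29), (23, x, 21, 29), (23, x, 25, 29), (23, x, 39, 29), (23, x, 40, 29), (23, y, 21, 29), (23, y, 25, 29), (23, y, 39, 29), (23, y, 40, 29), (25, p, 5, 6), (25, u, 5, 6), (25, y, 5, 6), (33, k, 21, 23), (33, k, 25, 23), (33, k, 39, 23), (33, k, 40, 23), (33, n, 21, 23), (33, n, 25, 23), (33, n, 39, 23), (33, n, 40, 23), (33, x, 21, 23), (33, x, 25, 23), (33, x, 39, 23), (33, x, 40, 23), (33, y, 21, 23), (33, y, 25, 23), (33, y, 39, 23), (33, y, 40, 23), (39, p, 5, 40), (39, u, 5, 40), (39, y, 5, 40), (40, p, 5, 8), (40, u, 5, 8), (40, y, 5, 8)}
Filtering on C = n leaves {(23, n, 21, 29), (23, n, 25, 29), (23, n, 39, 29), (23, n, 40, 29), (33, n, 21, 23), (33, n, 25, 23), (33, n, 39, 23), (33, n, 40, 23)}.
Projecting to F, C, B: {(23, n, 21), (23, n, 25), (23, n, 39), (23, n, 40), (33, n, 21), (33, n, 25), (33, n, 39), (33, n, 40)}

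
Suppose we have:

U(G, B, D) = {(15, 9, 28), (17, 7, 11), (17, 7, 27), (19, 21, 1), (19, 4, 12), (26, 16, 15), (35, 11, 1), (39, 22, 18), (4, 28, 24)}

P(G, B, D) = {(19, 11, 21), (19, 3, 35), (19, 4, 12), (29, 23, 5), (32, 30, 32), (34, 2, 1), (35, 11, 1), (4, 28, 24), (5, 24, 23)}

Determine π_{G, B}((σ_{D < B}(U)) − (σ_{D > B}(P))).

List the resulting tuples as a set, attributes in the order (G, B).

Selection D < B: {(19, 21, 1), (26, 16, 15), (35, 11, 1), (39, 22, 18), (4, 28, 24)}
Selection D > B: {(19, 11, 21), (19, 3, 35), (19, 4, 12), (32, 30, 32)}
Set difference of the two operands is {(19, 21, 1), (26, 16, 15), (35, 11, 1), (39, 22, 18), (4, 28, 24)}.
Projecting to G, B: {(19, 21), (26, 16), (35, 11), (39, 22), (4, 28)}

{(19, 21), (26, 16), (35, 11), (39, 22), (4, 28)}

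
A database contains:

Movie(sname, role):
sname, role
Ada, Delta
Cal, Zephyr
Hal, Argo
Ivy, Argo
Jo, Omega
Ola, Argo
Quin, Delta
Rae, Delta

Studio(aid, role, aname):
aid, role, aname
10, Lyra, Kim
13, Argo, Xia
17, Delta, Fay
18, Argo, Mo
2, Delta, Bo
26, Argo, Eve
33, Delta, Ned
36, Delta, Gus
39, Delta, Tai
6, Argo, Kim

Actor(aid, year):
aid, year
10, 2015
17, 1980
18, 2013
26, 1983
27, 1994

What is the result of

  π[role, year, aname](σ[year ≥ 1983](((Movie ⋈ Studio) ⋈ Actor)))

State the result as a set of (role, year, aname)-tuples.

{(Argo, 1983, Eve), (Argo, 2013, Mo)}

Movie ⋈ Studio (natural join on role): {(Ada, Delta, 17, Fay), (Ada, Delta, 2, Bo), (Ada, Delta, 33, Ned), (Ada, Delta, 36, Gus), (Ada, Delta, 39, Tai), (Hal, Argo, 13, Xia), (Hal, Argo, 18, Mo), (Hal, Argo, 26, Eve), (Hal, Argo, 6, Kim), (Ivy, Argo, 13, Xia), (Ivy, Argo, 18, Mo), (Ivy, Argo, 26, Eve), (Ivy, Argo, 6, Kim), (Ola, Argo, 13, Xia), (Ola, Argo, 18, Mo), (Ola, Argo, 26, Eve), (Ola, Argo, 6, Kim), (Quin, Delta, 17, Fay), (Quin, Delta, 2, Bo), (Quin, Delta, 33, Ned), (Quin, Delta, 36, Gus), (Quin, Delta, 39, Tai), (Rae, Delta, 17, Fay), (Rae, Delta, 2, Bo), (Rae, Delta, 33, Ned), (Rae, Delta, 36, Gus), (Rae, Delta, 39, Tai)}
(Movie ⋈ Studio) ⋈ Actor (natural join on aid): {(Ada, Delta, 17, Fay, 1980), (Hal, Argo, 18, Mo, 2013), (Hal, Argo, 26, Eve, 1983), (Ivy, Argo, 18, Mo, 2013), (Ivy, Argo, 26, Eve, 1983), (Ola, Argo, 18, Mo, 2013), (Ola, Argo, 26, Eve, 1983), (Quin, Delta, 17, Fay, 1980), (Rae, Delta, 17, Fay, 1980)}
Filtering on year ≥ 1983 leaves {(Hal, Argo, 18, Mo, 2013), (Hal, Argo, 26, Eve, 1983), (Ivy, Argo, 18, Mo, 2013), (Ivy, Argo, 26, Eve, 1983), (Ola, Argo, 18, Mo, 2013), (Ola, Argo, 26, Eve, 1983)}.
π[role, year, aname]: project onto (role, year, aname) (4 duplicate(s) eliminated) → {(Argo, 1983, Eve), (Argo, 2013, Mo)}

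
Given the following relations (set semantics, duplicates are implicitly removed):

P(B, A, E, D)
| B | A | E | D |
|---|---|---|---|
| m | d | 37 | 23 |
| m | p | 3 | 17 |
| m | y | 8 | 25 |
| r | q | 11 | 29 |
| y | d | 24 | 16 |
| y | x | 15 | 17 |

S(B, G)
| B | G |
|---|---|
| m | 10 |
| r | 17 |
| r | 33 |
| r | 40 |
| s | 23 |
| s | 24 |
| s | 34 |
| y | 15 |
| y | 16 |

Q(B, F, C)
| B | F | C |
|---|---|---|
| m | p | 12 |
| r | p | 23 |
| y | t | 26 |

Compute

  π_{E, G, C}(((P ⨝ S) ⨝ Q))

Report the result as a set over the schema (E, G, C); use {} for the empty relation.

{(11, 17, 23), (11, 33, 23), (11, 40, 23), (15, 15, 26), (15, 16, 26), (24, 15, 26), (24, 16, 26), (3, 10, 12), (37, 10, 12), (8, 10, 12)}

Joining P and S on B yields {(m, d, 37, 23, 10), (m, p, 3, 17, 10), (m, y, 8, 25, 10), (r, q, 11, 29, 17), (r, q, 11, 29, 33), (r, q, 11, 29, 40), (y, d, 24, 16, 15), (y, d, 24, 16, 16), (y, x, 15, 17, 15), (y, x, 15, 17, 16)}.
Joining (P ⨝ S) and Q on B yields {(m, d, 37, 23, 10, p, 12), (m, p, 3, 17, 10, p, 12), (m, y, 8, 25, 10, p, 12), (r, q, 11, 29, 17, p, 23), (r, q, 11, 29, 33, p, 23), (r, q, 11, 29, 40, p, 23), (y, d, 24, 16, 15, t, 26), (y, d, 24, 16, 16, t, 26), (y, x, 15, 17, 15, t, 26), (y, x, 15, 17, 16, t, 26)}.
π[E, G, C]: project onto (E, G, C) → {(11, 17, 23), (11, 33, 23), (11, 40, 23), (15, 15, 26), (15, 16, 26), (24, 15, 26), (24, 16, 26), (3, 10, 12), (37, 10, 12), (8, 10, 12)}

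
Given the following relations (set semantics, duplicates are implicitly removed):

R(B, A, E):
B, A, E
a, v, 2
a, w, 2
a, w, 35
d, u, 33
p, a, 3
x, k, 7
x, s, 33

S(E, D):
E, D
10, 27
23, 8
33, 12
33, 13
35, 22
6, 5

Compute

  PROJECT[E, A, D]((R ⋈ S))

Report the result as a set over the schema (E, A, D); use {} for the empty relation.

Joining R and S on E yields {(a, w, 35, 22), (d, u, 33, 12), (d, u, 33, 13), (x, s, 33, 12), (x, s, 33, 13)}.
π[E, A, D]: project onto (E, A, D) → {(33, s, 12), (33, s, 13), (33, u, 12), (33, u, 13), (35, w, 22)}

{(33, s, 12), (33, s, 13), (33, u, 12), (33, u, 13), (35, w, 22)}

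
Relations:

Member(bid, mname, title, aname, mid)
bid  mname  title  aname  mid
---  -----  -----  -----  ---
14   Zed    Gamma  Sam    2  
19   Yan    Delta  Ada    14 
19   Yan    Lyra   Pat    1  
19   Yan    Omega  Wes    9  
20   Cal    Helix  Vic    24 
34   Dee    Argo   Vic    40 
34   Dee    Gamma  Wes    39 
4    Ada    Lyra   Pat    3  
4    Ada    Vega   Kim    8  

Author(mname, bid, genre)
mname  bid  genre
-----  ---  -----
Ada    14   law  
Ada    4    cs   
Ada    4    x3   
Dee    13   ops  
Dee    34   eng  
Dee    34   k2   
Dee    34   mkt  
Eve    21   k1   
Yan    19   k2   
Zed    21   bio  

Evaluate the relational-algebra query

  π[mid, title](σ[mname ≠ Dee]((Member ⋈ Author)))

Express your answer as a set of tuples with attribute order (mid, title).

Joining Member and Author on bid, mname yields {(19, Yan, Delta, Ada, 14, k2), (19, Yan, Lyra, Pat, 1, k2), (19, Yan, Omega, Wes, 9, k2), (34, Dee, Argo, Vic, 40, eng), (34, Dee, Argo, Vic, 40, k2), (34, Dee, Argo, Vic, 40, mkt), (34, Dee, Gamma, Wes, 39, eng), (34, Dee, Gamma, Wes, 39, k2), (34, Dee, Gamma, Wes, 39, mkt), (4, Ada, Lyra, Pat, 3, cs), (4, Ada, Lyra, Pat, 3, x3), (4, Ada, Vega, Kim, 8, cs), (4, Ada, Vega, Kim, 8, x3)}.
σ[mname ≠ Dee]: keep tuples satisfying mname ≠ Dee → {(19, Yan, Delta, Ada, 14, k2), (19, Yan, Lyra, Pat, 1, k2), (19, Yan, Omega, Wes, 9, k2), (4, Ada, Lyra, Pat, 3, cs), (4, Ada, Lyra, Pat, 3, x3), (4, Ada, Vega, Kim, 8, cs), (4, Ada, Vega, Kim, 8, x3)}
Projecting to mid, title (2 duplicate(s) eliminated): {(1, Lyra), (14, Delta), (3, Lyra), (8, Vega), (9, Omega)}

{(1, Lyra), (14, Delta), (3, Lyra), (8, Vega), (9, Omega)}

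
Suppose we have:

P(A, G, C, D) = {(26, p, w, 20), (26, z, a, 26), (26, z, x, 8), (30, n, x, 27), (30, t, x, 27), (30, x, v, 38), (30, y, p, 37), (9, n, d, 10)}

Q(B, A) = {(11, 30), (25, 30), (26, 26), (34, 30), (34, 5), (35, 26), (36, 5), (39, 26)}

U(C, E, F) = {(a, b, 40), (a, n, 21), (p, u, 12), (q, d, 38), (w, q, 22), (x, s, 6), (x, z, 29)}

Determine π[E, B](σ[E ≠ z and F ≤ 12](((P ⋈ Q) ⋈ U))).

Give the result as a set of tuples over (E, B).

{(s, 11), (s, 25), (s, 26), (s, 34), (s, 35), (s, 39), (u, 11), (u, 25), (u, 34)}

Natural join on A: {(26, p, w, 20, 26), (26, p, w, 20, 35), (26, p, w, 20, 39), (26, z, a, 26, 26), (26, z, a, 26, 35), (26, z, a, 26, 39), (26, z, x, 8, 26), (26, z, x, 8, 35), (26, z, x, 8, 39), (30, n, x, 27, 11), (30, n, x, 27, 25), (30, n, x, 27, 34), (30, t, x, 27, 11), (30, t, x, 27, 25), (30, t, x, 27, 34), (30, x, v, 38, 11), (30, x, v, 38, 25), (30, x, v, 38, 34), (30, y, p, 37, 11), (30, y, p, 37, 25), (30, y, p, 37, 34)}
Natural join on C: {(26, p, w, 20, 26, q, 22), (26, p, w, 20, 35, q, 22), (26, p, w, 20, 39, q, 22), (26, z, a, 26, 26, b, 40), (26, z, a, 26, 26, n, 21), (26, z, a, 26, 35, b, 40), (26, z, a, 26, 35, n, 21), (26, z, a, 26, 39, b, 40), (26, z, a, 26, 39, n, 21), (26, z, x, 8, 26, s, 6), (26, z, x, 8, 26, z, 29), (26, z, x, 8, 35, s, 6), (26, z, x, 8, 35, z, 29), (26, z, x, 8, 39, s, 6), (26, z, x, 8, 39, z, 29), (30, n, x, 27, 11, s, 6), (30, n, x, 27, 11, z, 29), (30, n, x, 27, 25, s, 6), (30, n, x, 27, 25, z, 29), (30, n, x, 27, 34, s, 6), (30, n, x, 27, 34, z, 29), (30, t, x, 27, 11, s, 6), (30, t, x, 27, 11, z, 29), (30, t, x, 27, 25, s, 6), (30, t, x, 27, 25, z, 29), (30, t, x, 27, 34, s, 6), (30, t, x, 27, 34, z, 29), (30, y, p, 37, 11, u, 12), (30, y, p, 37, 25, u, 12), (30, y, p, 37, 34, u, 12)}
Filtering on E ≠ z and F ≤ 12 leaves {(26, z, x, 8, 26, s, 6), (26, z, x, 8, 35, s, 6), (26, z, x, 8, 39, s, 6), (30, n, x, 27, 11, s, 6), (30, n, x, 27, 25, s, 6), (30, n, x, 27, 34, s, 6), (30, t, x, 27, 11, s, 6), (30, t, x, 27, 25, s, 6), (30, t, x, 27, 34, s, 6), (30, y, p, 37, 11, u, 12), (30, y, p, 37, 25, u, 12), (30, y, p, 37, 34, u, 12)}.
Keep only column(s) E, B (3 duplicate(s) eliminated): {(s, 11), (s, 25), (s, 26), (s, 34), (s, 35), (s, 39), (u, 11), (u, 25), (u, 34)}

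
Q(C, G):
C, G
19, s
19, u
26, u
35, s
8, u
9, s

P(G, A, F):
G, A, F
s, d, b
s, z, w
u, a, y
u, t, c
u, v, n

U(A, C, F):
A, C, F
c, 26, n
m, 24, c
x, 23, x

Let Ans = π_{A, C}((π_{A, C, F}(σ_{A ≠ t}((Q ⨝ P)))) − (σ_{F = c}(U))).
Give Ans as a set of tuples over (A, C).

{(a, 19), (a, 26), (a, 8), (d, 19), (d, 35), (d, 9), (v, 19), (v, 26), (v, 8), (z, 19), (z, 35), (z, 9)}

Natural join on G: {(19, s, d, b), (19, s, z, w), (19, u, a, y), (19, u, t, c), (19, u, v, n), (26, u, a, y), (26, u, t, c), (26, u, v, n), (35, s, d, b), (35, s, z, w), (8, u, a, y), (8, u, t, c), (8, u, v, n), (9, s, d, b), (9, s, z, w)}
Apply σ_{A ≠ t}; surviving tuples: {(19, s, d, b), (19, s, z, w), (19, u, a, y), (19, u, v, n), (26, u, a, y), (26, u, v, n), (35, s, d, b), (35, s, z, w), (8, u, a, y), (8, u, v, n), (9, s, d, b), (9, s, z, w)}
Projecting to A, C, F: {(a, 19, y), (a, 26, y), (a, 8, y), (d, 19, b), (d, 35, b), (d, 9, b), (v, 19, n), (v, 26, n), (v, 8, n), (z, 19, w), (z, 35, w), (z, 9, w)}
Apply σ_{F = c}; surviving tuples: {(m, 24, c)}
Difference: {(a, 19, y), (a, 26, y), (a, 8, y), (d, 19, b), (d, 35, b), (d, 9, b), (v, 19, n), (v, 26, n), (v, 8, n), (z, 19, w), (z, 35, w), (z, 9, w)} with {(m, 24, c)} → {(a, 19, y), (a, 26, y), (a, 8, y), (d, 19, b), (d, 35, b), (d, 9, b), (v, 19, n), (v, 26, n), (v, 8, n), (z, 19, w), (z, 35, w), (z, 9, w)}
Projecting to A, C: {(a, 19), (a, 26), (a, 8), (d, 19), (d, 35), (d, 9), (v, 19), (v, 26), (v, 8), (z, 19), (z, 35), (z, 9)}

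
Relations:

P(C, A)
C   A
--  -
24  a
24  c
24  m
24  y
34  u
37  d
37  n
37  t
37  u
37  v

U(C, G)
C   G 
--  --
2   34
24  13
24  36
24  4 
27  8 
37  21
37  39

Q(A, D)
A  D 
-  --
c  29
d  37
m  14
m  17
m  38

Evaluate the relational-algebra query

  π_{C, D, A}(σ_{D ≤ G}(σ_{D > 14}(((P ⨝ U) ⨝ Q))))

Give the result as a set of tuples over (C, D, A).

{(24, 17, m), (24, 29, c), (37, 37, d)}

P ⋈ U (natural join on C): {(24, a, 13), (24, a, 36), (24, a, 4), (24, c, 13), (24, c, 36), (24, c, 4), (24, m, 13), (24, m, 36), (24, m, 4), (24, y, 13), (24, y, 36), (24, y, 4), (37, d, 21), (37, d, 39), (37, n, 21), (37, n, 39), (37, t, 21), (37, t, 39), (37, u, 21), (37, u, 39), (37, v, 21), (37, v, 39)}
(P ⨝ U) ⋈ Q (natural join on A): {(24, c, 13, 29), (24, c, 36, 29), (24, c, 4, 29), (24, m, 13, 14), (24, m, 13, 17), (24, m, 13, 38), (24, m, 36, 14), (24, m, 36, 17), (24, m, 36, 38), (24, m, 4, 14), (24, m, 4, 17), (24, m, 4, 38), (37, d, 21, 37), (37, d, 39, 37)}
Selection D > 14: {(24, c, 13, 29), (24, c, 36, 29), (24, c, 4, 29), (24, m, 13, 17), (24, m, 13, 38), (24, m, 36, 17), (24, m, 36, 38), (24, m, 4, 17), (24, m, 4, 38), (37, d, 21, 37), (37, d, 39, 37)}
Selection D ≤ G: {(24, c, 36, 29), (24, m, 36, 17), (37, d, 39, 37)}
π_{C, D, A} gives {(24, 17, m), (24, 29, c), (37, 37, d)}.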